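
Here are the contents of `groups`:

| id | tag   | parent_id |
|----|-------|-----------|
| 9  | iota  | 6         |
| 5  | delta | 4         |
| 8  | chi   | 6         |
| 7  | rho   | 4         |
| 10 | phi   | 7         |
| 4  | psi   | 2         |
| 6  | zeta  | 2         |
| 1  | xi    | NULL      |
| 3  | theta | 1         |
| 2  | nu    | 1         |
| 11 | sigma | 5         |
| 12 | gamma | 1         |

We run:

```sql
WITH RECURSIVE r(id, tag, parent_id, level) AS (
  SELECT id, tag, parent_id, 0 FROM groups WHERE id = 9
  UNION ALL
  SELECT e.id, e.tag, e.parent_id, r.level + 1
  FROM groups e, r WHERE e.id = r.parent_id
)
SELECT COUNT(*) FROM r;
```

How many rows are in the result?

4

Base: id=9 (iota), parent_id=6, level 0.
Iteration 1: join on id=6 -> zeta (id 6, parent_id=2, level 1).
Iteration 2: join on id=2 -> nu (id 2, parent_id=1, level 2).
Iteration 3: join on id=1 -> xi (id 1, parent_id=NULL, level 3).
Iteration 4: parent_id is NULL; no match; recursion stops.
Total rows emitted: 4.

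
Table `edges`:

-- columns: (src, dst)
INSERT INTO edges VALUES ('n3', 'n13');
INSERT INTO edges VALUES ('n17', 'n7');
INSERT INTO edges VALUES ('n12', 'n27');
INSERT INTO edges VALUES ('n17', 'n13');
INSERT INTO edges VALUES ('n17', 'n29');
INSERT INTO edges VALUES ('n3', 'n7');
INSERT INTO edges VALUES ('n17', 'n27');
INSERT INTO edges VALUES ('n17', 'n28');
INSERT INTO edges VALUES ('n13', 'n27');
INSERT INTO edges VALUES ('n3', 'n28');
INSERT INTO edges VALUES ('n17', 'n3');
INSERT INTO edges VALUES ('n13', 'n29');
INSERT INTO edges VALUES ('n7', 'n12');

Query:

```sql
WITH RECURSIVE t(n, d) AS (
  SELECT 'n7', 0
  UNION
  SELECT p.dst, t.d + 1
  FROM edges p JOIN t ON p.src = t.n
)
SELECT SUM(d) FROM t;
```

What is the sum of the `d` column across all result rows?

Base: (n7, d=0).
Iteration 1: edges from {n7} -> (n12, d=1).
Iteration 2: edges from {n12} -> (n27, d=2).
Iteration 3: no outgoing edges from {n27}; recursion stops.
SUM(d) = 0 + 1 + 2 = 3.

3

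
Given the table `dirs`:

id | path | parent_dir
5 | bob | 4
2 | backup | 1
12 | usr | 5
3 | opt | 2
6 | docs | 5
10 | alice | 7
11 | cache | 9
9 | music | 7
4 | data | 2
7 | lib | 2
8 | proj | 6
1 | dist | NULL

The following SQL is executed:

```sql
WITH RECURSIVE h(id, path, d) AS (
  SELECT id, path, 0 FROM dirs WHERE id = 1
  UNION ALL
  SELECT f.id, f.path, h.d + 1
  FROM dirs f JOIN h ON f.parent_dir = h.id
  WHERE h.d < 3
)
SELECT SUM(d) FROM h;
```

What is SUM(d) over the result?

16

Base: id=1 (dist) at d 0.
Iteration 1: rows with parent_dir in {1} -> backup (id 2, d 1).
Iteration 2: rows with parent_dir in {2} -> opt (id 3, d 2), data (id 4, d 2), lib (id 7, d 2).
Iteration 3: rows with parent_dir in {3,4,7} -> bob (id 5, d 3), music (id 9, d 3), alice (id 10, d 3).
Iteration 4: d < 3 fails for all current rows; recursion stops.
SUM(d) = 0 + 1 + 2 + 2 + 2 + 3 + 3 + 3 = 16.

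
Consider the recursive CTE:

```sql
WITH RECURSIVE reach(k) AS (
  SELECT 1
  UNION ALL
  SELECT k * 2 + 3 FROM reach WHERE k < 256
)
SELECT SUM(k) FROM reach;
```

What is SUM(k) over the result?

996

Base: k=1.
Iteration 1: 1 < 256 holds -> k = 1 * 2 + 3 = 5.
Iteration 2: 5 < 256 holds -> k = 5 * 2 + 3 = 13.
Iteration 3: 13 < 256 holds -> k = 13 * 2 + 3 = 29.
Iteration 4: 29 < 256 holds -> k = 29 * 2 + 3 = 61.
Iteration 5: 61 < 256 holds -> k = 61 * 2 + 3 = 125.
Iteration 6: 125 < 256 holds -> k = 125 * 2 + 3 = 253.
Iteration 7: 253 < 256 holds -> k = 253 * 2 + 3 = 509.
Iteration 8: 509 < 256 fails; recursion stops.
SUM(k) = 1 + 5 + 13 + 29 + 61 + 125 + 253 + 509 = 996.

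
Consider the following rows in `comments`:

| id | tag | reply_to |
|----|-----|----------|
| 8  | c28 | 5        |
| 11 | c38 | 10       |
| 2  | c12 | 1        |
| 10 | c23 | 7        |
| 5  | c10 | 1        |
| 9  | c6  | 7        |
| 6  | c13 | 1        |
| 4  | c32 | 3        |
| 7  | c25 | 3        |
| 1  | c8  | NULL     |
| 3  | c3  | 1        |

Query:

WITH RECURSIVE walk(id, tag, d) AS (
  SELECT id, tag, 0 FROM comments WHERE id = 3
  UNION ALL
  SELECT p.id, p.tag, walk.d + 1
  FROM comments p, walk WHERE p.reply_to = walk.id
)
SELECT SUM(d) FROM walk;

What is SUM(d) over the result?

9

Base: id=3 (c3) at d 0.
Iteration 1: rows with reply_to in {3} -> c32 (id 4, d 1), c25 (id 7, d 1).
Iteration 2: rows with reply_to in {4,7} -> c6 (id 9, d 2), c23 (id 10, d 2).
Iteration 3: rows with reply_to in {9,10} -> c38 (id 11, d 3).
Iteration 4: no rows with reply_to in {11}; recursion stops.
SUM(d) = 0 + 1 + 1 + 2 + 2 + 3 = 9.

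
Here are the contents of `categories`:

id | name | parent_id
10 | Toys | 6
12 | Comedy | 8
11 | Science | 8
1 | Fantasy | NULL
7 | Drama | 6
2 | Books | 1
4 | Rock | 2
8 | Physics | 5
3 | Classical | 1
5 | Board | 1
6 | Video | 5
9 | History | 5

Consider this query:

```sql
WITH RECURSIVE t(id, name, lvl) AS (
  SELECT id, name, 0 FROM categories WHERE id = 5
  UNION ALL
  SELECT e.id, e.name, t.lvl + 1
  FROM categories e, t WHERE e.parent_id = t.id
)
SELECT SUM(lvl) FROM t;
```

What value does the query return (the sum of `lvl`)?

Base: id=5 (Board) at lvl 0.
Iteration 1: rows with parent_id in {5} -> Video (id 6, lvl 1), Physics (id 8, lvl 1), History (id 9, lvl 1).
Iteration 2: rows with parent_id in {6,8,9} -> Drama (id 7, lvl 2), Toys (id 10, lvl 2), Science (id 11, lvl 2), Comedy (id 12, lvl 2).
Iteration 3: no rows with parent_id in {7,10,11,12}; recursion stops.
SUM(lvl) = 0 + 1 + 1 + 1 + 2 + 2 + 2 + 2 = 11.

11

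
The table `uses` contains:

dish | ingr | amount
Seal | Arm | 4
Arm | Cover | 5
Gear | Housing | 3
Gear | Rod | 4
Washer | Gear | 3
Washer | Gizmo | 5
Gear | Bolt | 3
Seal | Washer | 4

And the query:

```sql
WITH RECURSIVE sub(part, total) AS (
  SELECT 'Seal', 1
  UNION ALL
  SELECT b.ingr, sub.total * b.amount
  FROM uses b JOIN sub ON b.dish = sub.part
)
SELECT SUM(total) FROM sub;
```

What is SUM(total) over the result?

Base: (Seal, total=1).
Iteration 1: components of {Seal} -> Arm = 1*4 = 4, Washer = 1*4 = 4.
Iteration 2: components of {Arm,Washer} -> Cover = 4*5 = 20, Gear = 4*3 = 12, Gizmo = 4*5 = 20.
Iteration 3: components of {Cover,Gear,Gizmo} -> Bolt = 12*3 = 36, Housing = 12*3 = 36, Rod = 12*4 = 48.
Iteration 4: no further components; recursion stops.
SUM(total) = 1 + 4 + 4 + 12 + 20 + 20 + 48 + 36 + 36 = 181.

181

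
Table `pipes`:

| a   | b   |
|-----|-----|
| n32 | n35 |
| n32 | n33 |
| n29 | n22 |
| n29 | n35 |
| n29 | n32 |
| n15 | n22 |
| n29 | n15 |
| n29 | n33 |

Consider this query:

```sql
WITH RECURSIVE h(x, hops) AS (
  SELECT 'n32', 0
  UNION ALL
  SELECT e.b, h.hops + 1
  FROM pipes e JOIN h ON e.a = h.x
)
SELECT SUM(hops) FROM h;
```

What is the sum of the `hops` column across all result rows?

Base: (n32, hops=0).
Iteration 1: edges from {n32} -> (n33, hops=1), (n35, hops=1).
Iteration 2: no outgoing edges from {n33,n35}; recursion stops.
SUM(hops) = 0 + 1 + 1 = 2.

2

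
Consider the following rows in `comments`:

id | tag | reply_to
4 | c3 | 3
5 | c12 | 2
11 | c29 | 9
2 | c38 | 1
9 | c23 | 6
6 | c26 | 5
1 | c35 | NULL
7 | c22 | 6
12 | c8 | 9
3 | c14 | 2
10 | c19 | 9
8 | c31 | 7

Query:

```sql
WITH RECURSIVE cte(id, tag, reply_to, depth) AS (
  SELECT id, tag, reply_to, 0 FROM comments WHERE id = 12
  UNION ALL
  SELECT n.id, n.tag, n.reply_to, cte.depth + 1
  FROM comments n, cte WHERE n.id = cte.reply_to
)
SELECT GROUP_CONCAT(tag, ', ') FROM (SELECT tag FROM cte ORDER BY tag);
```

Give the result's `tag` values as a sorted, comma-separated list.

c12, c23, c26, c35, c38, c8

Base: id=12 (c8), reply_to=9, depth 0.
Iteration 1: join on id=9 -> c23 (id 9, reply_to=6, depth 1).
Iteration 2: join on id=6 -> c26 (id 6, reply_to=5, depth 2).
Iteration 3: join on id=5 -> c12 (id 5, reply_to=2, depth 3).
Iteration 4: join on id=2 -> c38 (id 2, reply_to=1, depth 4).
Iteration 5: join on id=1 -> c35 (id 1, reply_to=NULL, depth 5).
Iteration 6: reply_to is NULL; no match; recursion stops.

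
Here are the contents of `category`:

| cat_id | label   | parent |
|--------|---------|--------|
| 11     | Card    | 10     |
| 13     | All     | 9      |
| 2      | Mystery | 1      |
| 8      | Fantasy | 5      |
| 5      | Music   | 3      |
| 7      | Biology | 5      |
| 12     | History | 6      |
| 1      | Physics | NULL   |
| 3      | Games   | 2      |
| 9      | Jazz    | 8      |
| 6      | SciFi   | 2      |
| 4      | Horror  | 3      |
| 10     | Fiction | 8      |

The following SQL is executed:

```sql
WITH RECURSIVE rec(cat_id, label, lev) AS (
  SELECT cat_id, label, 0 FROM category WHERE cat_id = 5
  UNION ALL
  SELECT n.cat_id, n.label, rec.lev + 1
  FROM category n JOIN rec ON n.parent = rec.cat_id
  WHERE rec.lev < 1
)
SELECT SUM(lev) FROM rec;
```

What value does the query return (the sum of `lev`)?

Base: cat_id=5 (Music) at lev 0.
Iteration 1: rows with parent in {5} -> Biology (id 7, lev 1), Fantasy (id 8, lev 1).
Iteration 2: lev < 1 fails for all current rows; recursion stops.
SUM(lev) = 0 + 1 + 1 = 2.

2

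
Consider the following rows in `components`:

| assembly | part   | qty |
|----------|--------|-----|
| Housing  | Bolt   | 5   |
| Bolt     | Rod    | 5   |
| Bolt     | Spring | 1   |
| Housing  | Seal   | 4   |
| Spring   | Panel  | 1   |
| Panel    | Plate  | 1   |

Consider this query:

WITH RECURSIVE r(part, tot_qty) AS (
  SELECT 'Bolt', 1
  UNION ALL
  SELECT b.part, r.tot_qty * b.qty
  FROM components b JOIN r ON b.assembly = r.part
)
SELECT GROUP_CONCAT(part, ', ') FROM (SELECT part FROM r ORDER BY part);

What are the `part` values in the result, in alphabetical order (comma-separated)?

Bolt, Panel, Plate, Rod, Spring

Base: (Bolt, tot_qty=1).
Iteration 1: components of {Bolt} -> Rod = 1*5 = 5, Spring = 1*1 = 1.
Iteration 2: components of {Rod,Spring} -> Panel = 1*1 = 1.
Iteration 3: components of {Panel} -> Plate = 1*1 = 1.
Iteration 4: no further components; recursion stops.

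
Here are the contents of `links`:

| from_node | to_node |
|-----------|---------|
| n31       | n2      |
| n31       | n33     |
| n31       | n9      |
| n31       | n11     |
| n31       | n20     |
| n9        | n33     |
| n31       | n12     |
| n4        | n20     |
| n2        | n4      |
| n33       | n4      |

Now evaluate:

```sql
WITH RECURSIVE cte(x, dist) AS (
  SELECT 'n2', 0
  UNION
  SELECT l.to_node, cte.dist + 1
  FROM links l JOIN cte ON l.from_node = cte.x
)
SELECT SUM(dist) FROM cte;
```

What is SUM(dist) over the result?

Base: (n2, dist=0).
Iteration 1: edges from {n2} -> (n4, dist=1).
Iteration 2: edges from {n4} -> (n20, dist=2).
Iteration 3: no outgoing edges from {n20}; recursion stops.
SUM(dist) = 0 + 1 + 2 = 3.

3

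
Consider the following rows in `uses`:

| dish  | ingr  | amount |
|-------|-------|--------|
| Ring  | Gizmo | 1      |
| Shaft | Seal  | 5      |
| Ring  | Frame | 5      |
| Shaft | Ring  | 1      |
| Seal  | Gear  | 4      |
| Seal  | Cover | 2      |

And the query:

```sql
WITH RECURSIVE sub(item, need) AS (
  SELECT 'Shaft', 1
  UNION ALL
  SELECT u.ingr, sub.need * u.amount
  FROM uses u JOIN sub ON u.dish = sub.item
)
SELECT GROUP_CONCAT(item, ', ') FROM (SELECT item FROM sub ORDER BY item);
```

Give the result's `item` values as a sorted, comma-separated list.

Base: (Shaft, need=1).
Iteration 1: components of {Shaft} -> Ring = 1*1 = 1, Seal = 1*5 = 5.
Iteration 2: components of {Ring,Seal} -> Cover = 5*2 = 10, Frame = 1*5 = 5, Gear = 5*4 = 20, Gizmo = 1*1 = 1.
Iteration 3: no further components; recursion stops.

Cover, Frame, Gear, Gizmo, Ring, Seal, Shaft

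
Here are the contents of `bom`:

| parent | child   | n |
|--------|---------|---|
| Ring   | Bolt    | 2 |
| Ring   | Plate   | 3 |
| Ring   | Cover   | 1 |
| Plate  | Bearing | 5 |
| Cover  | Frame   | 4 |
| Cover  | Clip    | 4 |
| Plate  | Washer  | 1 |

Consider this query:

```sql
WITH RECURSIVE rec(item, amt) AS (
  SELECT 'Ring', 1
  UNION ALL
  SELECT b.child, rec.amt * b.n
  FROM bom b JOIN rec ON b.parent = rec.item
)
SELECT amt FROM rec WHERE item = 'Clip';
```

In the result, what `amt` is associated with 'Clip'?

4

Base: (Ring, amt=1).
Iteration 1: components of {Ring} -> Bolt = 1*2 = 2, Cover = 1*1 = 1, Plate = 1*3 = 3.
Iteration 2: components of {Bolt,Cover,Plate} -> Bearing = 3*5 = 15, Clip = 1*4 = 4, Frame = 1*4 = 4, Washer = 3*1 = 3.
Iteration 3: no further components; recursion stops.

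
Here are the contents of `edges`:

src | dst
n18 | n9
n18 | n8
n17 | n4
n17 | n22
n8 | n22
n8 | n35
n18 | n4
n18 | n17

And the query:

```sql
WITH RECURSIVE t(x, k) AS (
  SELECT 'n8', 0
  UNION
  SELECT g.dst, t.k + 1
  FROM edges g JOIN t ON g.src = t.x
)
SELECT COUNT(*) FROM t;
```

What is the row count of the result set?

Base: (n8, k=0).
Iteration 1: edges from {n8} -> (n22, k=1), (n35, k=1).
Iteration 2: no outgoing edges from {n22,n35}; recursion stops.
Total rows emitted: 3.

3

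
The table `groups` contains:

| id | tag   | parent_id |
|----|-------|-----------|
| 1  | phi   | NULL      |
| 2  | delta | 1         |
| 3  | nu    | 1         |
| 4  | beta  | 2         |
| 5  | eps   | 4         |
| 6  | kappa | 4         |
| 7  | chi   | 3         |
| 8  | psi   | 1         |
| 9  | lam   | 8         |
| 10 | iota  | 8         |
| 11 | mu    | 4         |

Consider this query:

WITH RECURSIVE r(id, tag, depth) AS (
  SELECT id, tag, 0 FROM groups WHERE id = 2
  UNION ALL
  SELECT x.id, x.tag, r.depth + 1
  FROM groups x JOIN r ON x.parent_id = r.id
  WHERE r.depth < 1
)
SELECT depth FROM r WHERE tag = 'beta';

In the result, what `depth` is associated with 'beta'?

Base: id=2 (delta) at depth 0.
Iteration 1: rows with parent_id in {2} -> beta (id 4, depth 1).
Iteration 2: depth < 1 fails for all current rows; recursion stops.

1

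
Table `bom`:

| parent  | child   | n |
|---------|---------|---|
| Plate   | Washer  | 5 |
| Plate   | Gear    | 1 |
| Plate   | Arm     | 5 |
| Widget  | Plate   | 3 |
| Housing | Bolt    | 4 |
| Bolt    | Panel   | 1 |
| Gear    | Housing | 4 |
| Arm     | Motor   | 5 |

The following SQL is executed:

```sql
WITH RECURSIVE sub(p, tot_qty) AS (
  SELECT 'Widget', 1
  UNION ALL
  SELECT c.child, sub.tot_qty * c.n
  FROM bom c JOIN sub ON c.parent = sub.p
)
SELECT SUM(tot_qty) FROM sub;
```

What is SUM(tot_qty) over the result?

220

Base: (Widget, tot_qty=1).
Iteration 1: components of {Widget} -> Plate = 1*3 = 3.
Iteration 2: components of {Plate} -> Arm = 3*5 = 15, Gear = 3*1 = 3, Washer = 3*5 = 15.
Iteration 3: components of {Arm,Gear,Washer} -> Housing = 3*4 = 12, Motor = 15*5 = 75.
Iteration 4: components of {Housing,Motor} -> Bolt = 12*4 = 48.
Iteration 5: components of {Bolt} -> Panel = 48*1 = 48.
Iteration 6: no further components; recursion stops.
SUM(tot_qty) = 1 + 3 + 3 + 15 + 15 + 12 + 75 + 48 + 48 = 220.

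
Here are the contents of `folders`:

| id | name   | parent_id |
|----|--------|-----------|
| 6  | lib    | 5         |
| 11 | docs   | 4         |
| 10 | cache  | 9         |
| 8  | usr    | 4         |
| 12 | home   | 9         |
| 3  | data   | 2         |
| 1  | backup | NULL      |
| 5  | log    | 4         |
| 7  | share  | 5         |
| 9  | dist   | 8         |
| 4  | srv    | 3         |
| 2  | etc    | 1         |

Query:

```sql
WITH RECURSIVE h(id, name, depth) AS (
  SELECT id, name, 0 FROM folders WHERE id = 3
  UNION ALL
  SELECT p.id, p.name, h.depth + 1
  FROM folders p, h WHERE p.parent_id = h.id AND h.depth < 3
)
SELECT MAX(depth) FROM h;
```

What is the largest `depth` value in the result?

Base: id=3 (data) at depth 0.
Iteration 1: rows with parent_id in {3} -> srv (id 4, depth 1).
Iteration 2: rows with parent_id in {4} -> log (id 5, depth 2), usr (id 8, depth 2), docs (id 11, depth 2).
Iteration 3: rows with parent_id in {5,8,11} -> lib (id 6, depth 3), share (id 7, depth 3), dist (id 9, depth 3).
Iteration 4: depth < 3 fails for all current rows; recursion stops.
depth values: 0, 1, 2, 2, 2, 3, 3, 3; the maximum is 3.

3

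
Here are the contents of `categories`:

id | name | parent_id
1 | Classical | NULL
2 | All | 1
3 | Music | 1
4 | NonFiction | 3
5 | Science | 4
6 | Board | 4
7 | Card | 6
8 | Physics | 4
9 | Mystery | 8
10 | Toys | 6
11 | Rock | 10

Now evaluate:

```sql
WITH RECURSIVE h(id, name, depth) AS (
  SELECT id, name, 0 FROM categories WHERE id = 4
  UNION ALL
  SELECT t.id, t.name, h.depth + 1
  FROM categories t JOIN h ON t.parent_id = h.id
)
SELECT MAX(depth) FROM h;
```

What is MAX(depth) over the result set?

Base: id=4 (NonFiction) at depth 0.
Iteration 1: rows with parent_id in {4} -> Science (id 5, depth 1), Board (id 6, depth 1), Physics (id 8, depth 1).
Iteration 2: rows with parent_id in {5,6,8} -> Card (id 7, depth 2), Mystery (id 9, depth 2), Toys (id 10, depth 2).
Iteration 3: rows with parent_id in {7,9,10} -> Rock (id 11, depth 3).
Iteration 4: no rows with parent_id in {11}; recursion stops.
depth values: 0, 1, 1, 1, 2, 2, 2, 3; the maximum is 3.

3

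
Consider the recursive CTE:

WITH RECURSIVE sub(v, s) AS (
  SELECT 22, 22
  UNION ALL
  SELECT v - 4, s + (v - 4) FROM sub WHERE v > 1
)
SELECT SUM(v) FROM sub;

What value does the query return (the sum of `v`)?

70

Base: v=22, s=22.
Iteration 1: 22 > 1 holds -> v = 22 - 4 = 18, s = 22 + 18 = 40.
Iteration 2: 18 > 1 holds -> v = 18 - 4 = 14, s = 40 + 14 = 54.
Iteration 3: 14 > 1 holds -> v = 14 - 4 = 10, s = 54 + 10 = 64.
Iteration 4: 10 > 1 holds -> v = 10 - 4 = 6, s = 64 + 6 = 70.
Iteration 5: 6 > 1 holds -> v = 6 - 4 = 2, s = 70 + 2 = 72.
Iteration 6: 2 > 1 holds -> v = 2 - 4 = -2, s = 72 + -2 = 70.
Iteration 7: -2 > 1 fails; recursion stops.
SUM(v) = 22 + 18 + 14 + 10 + 6 + 2 + -2 = 70.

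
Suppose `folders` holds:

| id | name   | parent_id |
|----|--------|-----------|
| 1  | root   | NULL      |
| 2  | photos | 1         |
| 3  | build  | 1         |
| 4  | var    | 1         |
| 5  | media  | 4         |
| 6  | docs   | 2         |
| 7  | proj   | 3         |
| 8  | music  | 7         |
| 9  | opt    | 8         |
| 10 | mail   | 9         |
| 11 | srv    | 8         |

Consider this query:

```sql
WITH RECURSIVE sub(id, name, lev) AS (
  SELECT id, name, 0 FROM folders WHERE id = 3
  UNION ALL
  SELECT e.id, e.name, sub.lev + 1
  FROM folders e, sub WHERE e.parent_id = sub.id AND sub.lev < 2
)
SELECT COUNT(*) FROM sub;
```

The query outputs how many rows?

Base: id=3 (build) at lev 0.
Iteration 1: rows with parent_id in {3} -> proj (id 7, lev 1).
Iteration 2: rows with parent_id in {7} -> music (id 8, lev 2).
Iteration 3: lev < 2 fails for all current rows; recursion stops.
Total rows emitted: 3.

3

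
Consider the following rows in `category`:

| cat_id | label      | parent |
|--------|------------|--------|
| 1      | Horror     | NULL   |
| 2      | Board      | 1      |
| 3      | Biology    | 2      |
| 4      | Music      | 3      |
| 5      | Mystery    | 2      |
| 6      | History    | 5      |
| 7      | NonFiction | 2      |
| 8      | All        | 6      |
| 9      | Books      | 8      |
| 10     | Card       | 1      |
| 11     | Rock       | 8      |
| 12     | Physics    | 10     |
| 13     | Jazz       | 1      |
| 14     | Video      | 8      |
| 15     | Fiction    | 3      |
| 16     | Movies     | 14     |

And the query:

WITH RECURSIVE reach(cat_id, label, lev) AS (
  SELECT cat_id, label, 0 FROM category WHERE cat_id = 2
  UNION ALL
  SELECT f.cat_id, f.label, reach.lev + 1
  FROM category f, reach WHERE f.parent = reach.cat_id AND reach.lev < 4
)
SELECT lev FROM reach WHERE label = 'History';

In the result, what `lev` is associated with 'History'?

Base: cat_id=2 (Board) at lev 0.
Iteration 1: rows with parent in {2} -> Biology (id 3, lev 1), Mystery (id 5, lev 1), NonFiction (id 7, lev 1).
Iteration 2: rows with parent in {3,5,7} -> Music (id 4, lev 2), History (id 6, lev 2), Fiction (id 15, lev 2).
Iteration 3: rows with parent in {4,6,15} -> All (id 8, lev 3).
Iteration 4: rows with parent in {8} -> Books (id 9, lev 4), Rock (id 11, lev 4), Video (id 14, lev 4).
Iteration 5: lev < 4 fails for all current rows; recursion stops.

2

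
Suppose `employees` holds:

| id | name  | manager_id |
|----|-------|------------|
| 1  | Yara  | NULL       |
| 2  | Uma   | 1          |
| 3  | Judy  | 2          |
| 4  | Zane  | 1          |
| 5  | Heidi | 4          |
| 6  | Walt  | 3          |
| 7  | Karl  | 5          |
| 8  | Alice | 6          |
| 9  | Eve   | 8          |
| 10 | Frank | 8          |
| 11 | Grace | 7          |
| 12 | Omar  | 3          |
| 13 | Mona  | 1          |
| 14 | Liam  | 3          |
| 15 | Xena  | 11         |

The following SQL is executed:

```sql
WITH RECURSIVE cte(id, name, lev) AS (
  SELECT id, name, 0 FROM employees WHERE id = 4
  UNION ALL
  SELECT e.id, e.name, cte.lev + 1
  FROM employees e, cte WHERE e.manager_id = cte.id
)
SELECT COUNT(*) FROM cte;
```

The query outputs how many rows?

5

Base: id=4 (Zane) at lev 0.
Iteration 1: rows with manager_id in {4} -> Heidi (id 5, lev 1).
Iteration 2: rows with manager_id in {5} -> Karl (id 7, lev 2).
Iteration 3: rows with manager_id in {7} -> Grace (id 11, lev 3).
Iteration 4: rows with manager_id in {11} -> Xena (id 15, lev 4).
Iteration 5: no rows with manager_id in {15}; recursion stops.
Total rows emitted: 5.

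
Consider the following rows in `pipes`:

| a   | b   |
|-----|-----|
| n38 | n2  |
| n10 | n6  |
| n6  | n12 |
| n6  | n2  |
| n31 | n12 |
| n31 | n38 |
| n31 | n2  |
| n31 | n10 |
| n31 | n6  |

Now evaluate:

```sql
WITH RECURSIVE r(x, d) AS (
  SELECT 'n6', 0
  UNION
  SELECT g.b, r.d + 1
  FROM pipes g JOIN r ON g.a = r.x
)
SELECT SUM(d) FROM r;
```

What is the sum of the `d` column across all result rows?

Base: (n6, d=0).
Iteration 1: edges from {n6} -> (n12, d=1), (n2, d=1).
Iteration 2: no outgoing edges from {n12,n2}; recursion stops.
SUM(d) = 0 + 1 + 1 = 2.

2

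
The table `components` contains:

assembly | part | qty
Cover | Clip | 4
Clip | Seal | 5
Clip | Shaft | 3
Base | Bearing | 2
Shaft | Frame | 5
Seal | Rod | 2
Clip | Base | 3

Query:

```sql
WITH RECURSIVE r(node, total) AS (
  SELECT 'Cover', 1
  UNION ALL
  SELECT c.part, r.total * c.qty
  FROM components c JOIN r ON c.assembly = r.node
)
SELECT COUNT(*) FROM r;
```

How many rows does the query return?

8

Base: (Cover, total=1).
Iteration 1: components of {Cover} -> Clip = 1*4 = 4.
Iteration 2: components of {Clip} -> Base = 4*3 = 12, Seal = 4*5 = 20, Shaft = 4*3 = 12.
Iteration 3: components of {Base,Seal,Shaft} -> Bearing = 12*2 = 24, Frame = 12*5 = 60, Rod = 20*2 = 40.
Iteration 4: no further components; recursion stops.
Total rows emitted: 8.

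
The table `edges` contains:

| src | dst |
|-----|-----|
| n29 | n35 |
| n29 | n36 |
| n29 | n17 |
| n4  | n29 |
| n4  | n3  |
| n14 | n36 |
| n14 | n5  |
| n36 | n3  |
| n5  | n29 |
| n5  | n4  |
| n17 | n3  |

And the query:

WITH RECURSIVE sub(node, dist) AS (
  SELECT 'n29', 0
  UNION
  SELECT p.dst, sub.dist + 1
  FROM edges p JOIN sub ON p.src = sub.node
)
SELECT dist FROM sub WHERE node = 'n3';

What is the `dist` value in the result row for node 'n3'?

Base: (n29, dist=0).
Iteration 1: edges from {n29} -> (n17, dist=1), (n35, dist=1), (n36, dist=1).
Iteration 2: edges from {n17,n35,n36} -> (n3, dist=2). [UNION drops 1 duplicate row(s)]
Iteration 3: no outgoing edges from {n3}; recursion stops.

2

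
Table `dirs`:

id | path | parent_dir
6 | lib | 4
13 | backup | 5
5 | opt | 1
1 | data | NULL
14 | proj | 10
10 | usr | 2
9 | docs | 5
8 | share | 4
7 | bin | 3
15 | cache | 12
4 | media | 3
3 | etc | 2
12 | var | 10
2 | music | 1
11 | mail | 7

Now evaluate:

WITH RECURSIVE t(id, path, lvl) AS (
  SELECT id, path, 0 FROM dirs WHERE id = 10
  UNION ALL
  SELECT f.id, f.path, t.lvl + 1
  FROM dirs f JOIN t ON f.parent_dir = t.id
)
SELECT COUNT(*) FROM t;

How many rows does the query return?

4

Base: id=10 (usr) at lvl 0.
Iteration 1: rows with parent_dir in {10} -> var (id 12, lvl 1), proj (id 14, lvl 1).
Iteration 2: rows with parent_dir in {12,14} -> cache (id 15, lvl 2).
Iteration 3: no rows with parent_dir in {15}; recursion stops.
Total rows emitted: 4.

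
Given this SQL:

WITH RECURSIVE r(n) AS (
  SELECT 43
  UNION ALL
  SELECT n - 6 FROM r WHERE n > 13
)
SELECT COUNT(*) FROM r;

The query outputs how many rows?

6

Base: n=43.
Iteration 1: 43 > 13 holds -> n = 43 - 6 = 37.
Iteration 2: 37 > 13 holds -> n = 37 - 6 = 31.
Iteration 3: 31 > 13 holds -> n = 31 - 6 = 25.
Iteration 4: 25 > 13 holds -> n = 25 - 6 = 19.
Iteration 5: 19 > 13 holds -> n = 19 - 6 = 13.
Iteration 6: 13 > 13 fails; recursion stops.
Total rows emitted: 6.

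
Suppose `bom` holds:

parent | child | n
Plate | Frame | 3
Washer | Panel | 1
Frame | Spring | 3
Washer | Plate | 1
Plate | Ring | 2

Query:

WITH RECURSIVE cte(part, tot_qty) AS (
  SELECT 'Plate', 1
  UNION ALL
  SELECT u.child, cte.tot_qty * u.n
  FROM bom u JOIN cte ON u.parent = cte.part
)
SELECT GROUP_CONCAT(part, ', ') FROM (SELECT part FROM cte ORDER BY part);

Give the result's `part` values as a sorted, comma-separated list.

Frame, Plate, Ring, Spring

Base: (Plate, tot_qty=1).
Iteration 1: components of {Plate} -> Frame = 1*3 = 3, Ring = 1*2 = 2.
Iteration 2: components of {Frame,Ring} -> Spring = 3*3 = 9.
Iteration 3: no further components; recursion stops.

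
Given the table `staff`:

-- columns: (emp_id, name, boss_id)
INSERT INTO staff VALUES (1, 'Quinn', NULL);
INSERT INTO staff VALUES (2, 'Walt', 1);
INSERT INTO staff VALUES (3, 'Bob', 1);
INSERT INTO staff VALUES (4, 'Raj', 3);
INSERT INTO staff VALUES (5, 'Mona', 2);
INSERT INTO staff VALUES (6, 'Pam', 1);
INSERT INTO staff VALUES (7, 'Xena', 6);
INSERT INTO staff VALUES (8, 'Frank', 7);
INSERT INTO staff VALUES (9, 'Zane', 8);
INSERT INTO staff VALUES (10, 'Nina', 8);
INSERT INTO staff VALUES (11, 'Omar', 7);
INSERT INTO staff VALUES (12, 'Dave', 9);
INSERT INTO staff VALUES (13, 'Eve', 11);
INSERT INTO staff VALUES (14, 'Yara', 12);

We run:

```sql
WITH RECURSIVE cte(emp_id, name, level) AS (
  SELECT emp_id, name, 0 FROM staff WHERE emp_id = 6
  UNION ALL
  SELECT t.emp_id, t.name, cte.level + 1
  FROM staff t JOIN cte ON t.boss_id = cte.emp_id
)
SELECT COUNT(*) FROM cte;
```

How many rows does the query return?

Base: emp_id=6 (Pam) at level 0.
Iteration 1: rows with boss_id in {6} -> Xena (id 7, level 1).
Iteration 2: rows with boss_id in {7} -> Frank (id 8, level 2), Omar (id 11, level 2).
Iteration 3: rows with boss_id in {8,11} -> Zane (id 9, level 3), Nina (id 10, level 3), Eve (id 13, level 3).
Iteration 4: rows with boss_id in {9,10,13} -> Dave (id 12, level 4).
Iteration 5: rows with boss_id in {12} -> Yara (id 14, level 5).
Iteration 6: no rows with boss_id in {14}; recursion stops.
Total rows emitted: 9.

9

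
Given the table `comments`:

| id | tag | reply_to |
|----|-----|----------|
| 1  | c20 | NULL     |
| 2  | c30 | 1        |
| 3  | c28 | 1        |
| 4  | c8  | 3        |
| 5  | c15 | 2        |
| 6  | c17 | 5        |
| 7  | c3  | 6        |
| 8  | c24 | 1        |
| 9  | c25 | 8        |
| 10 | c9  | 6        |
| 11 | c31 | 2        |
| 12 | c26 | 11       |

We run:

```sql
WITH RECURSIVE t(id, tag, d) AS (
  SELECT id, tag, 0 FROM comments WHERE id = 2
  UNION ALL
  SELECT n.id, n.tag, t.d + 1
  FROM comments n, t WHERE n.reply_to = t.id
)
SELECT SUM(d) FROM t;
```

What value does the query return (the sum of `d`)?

12

Base: id=2 (c30) at d 0.
Iteration 1: rows with reply_to in {2} -> c15 (id 5, d 1), c31 (id 11, d 1).
Iteration 2: rows with reply_to in {5,11} -> c17 (id 6, d 2), c26 (id 12, d 2).
Iteration 3: rows with reply_to in {6,12} -> c3 (id 7, d 3), c9 (id 10, d 3).
Iteration 4: no rows with reply_to in {7,10}; recursion stops.
SUM(d) = 0 + 1 + 1 + 2 + 2 + 3 + 3 = 12.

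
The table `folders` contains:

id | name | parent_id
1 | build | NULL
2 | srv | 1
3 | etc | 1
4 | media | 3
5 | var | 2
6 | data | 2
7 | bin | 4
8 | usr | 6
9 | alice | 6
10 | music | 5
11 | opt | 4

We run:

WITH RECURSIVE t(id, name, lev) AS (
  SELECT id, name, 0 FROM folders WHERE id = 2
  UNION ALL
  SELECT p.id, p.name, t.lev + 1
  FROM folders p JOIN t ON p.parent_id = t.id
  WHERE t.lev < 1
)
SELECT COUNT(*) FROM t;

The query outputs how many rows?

3

Base: id=2 (srv) at lev 0.
Iteration 1: rows with parent_id in {2} -> var (id 5, lev 1), data (id 6, lev 1).
Iteration 2: lev < 1 fails for all current rows; recursion stops.
Total rows emitted: 3.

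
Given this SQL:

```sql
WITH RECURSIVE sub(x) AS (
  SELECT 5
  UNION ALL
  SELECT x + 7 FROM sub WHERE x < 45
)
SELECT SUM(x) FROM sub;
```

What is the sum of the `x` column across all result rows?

182

Base: x=5.
Iteration 1: 5 < 45 holds -> x = 5 + 7 = 12.
Iteration 2: 12 < 45 holds -> x = 12 + 7 = 19.
Iteration 3: 19 < 45 holds -> x = 19 + 7 = 26.
Iteration 4: 26 < 45 holds -> x = 26 + 7 = 33.
Iteration 5: 33 < 45 holds -> x = 33 + 7 = 40.
Iteration 6: 40 < 45 holds -> x = 40 + 7 = 47.
Iteration 7: 47 < 45 fails; recursion stops.
SUM(x) = 5 + 12 + 19 + 26 + 33 + 40 + 47 = 182.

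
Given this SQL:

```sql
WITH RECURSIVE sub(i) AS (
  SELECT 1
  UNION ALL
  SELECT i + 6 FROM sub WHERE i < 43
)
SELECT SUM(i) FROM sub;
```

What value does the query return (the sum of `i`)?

176

Base: i=1.
Iteration 1: 1 < 43 holds -> i = 1 + 6 = 7.
Iteration 2: 7 < 43 holds -> i = 7 + 6 = 13.
Iteration 3: 13 < 43 holds -> i = 13 + 6 = 19.
Iteration 4: 19 < 43 holds -> i = 19 + 6 = 25.
Iteration 5: 25 < 43 holds -> i = 25 + 6 = 31.
Iteration 6: 31 < 43 holds -> i = 31 + 6 = 37.
Iteration 7: 37 < 43 holds -> i = 37 + 6 = 43.
Iteration 8: 43 < 43 fails; recursion stops.
SUM(i) = 1 + 7 + 13 + 19 + 25 + 31 + 37 + 43 = 176.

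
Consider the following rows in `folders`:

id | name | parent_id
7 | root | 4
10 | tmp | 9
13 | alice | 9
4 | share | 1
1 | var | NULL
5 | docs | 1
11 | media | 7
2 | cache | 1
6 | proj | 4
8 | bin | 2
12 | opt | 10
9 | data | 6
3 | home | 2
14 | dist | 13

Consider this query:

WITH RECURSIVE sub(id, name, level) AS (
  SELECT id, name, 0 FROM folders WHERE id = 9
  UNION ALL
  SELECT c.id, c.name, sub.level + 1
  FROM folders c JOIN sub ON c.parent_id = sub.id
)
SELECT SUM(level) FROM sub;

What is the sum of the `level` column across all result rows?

Base: id=9 (data) at level 0.
Iteration 1: rows with parent_id in {9} -> tmp (id 10, level 1), alice (id 13, level 1).
Iteration 2: rows with parent_id in {10,13} -> opt (id 12, level 2), dist (id 14, level 2).
Iteration 3: no rows with parent_id in {12,14}; recursion stops.
SUM(level) = 0 + 1 + 1 + 2 + 2 = 6.

6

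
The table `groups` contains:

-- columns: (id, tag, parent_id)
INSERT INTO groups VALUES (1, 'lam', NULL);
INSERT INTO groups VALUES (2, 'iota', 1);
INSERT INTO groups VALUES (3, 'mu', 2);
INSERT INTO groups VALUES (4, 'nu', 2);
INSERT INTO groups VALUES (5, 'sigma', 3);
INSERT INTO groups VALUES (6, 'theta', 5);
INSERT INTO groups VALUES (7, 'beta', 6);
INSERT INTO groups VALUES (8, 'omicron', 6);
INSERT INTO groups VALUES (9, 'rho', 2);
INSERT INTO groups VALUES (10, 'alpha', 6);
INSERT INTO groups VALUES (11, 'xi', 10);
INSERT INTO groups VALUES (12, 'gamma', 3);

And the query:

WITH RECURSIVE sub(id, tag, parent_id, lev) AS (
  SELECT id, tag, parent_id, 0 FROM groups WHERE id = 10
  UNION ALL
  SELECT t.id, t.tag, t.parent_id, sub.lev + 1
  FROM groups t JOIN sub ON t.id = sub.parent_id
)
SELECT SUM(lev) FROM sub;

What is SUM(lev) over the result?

Base: id=10 (alpha), parent_id=6, lev 0.
Iteration 1: join on id=6 -> theta (id 6, parent_id=5, lev 1).
Iteration 2: join on id=5 -> sigma (id 5, parent_id=3, lev 2).
Iteration 3: join on id=3 -> mu (id 3, parent_id=2, lev 3).
Iteration 4: join on id=2 -> iota (id 2, parent_id=1, lev 4).
Iteration 5: join on id=1 -> lam (id 1, parent_id=NULL, lev 5).
Iteration 6: parent_id is NULL; no match; recursion stops.
SUM(lev) = 0 + 1 + 2 + 3 + 4 + 5 = 15.

15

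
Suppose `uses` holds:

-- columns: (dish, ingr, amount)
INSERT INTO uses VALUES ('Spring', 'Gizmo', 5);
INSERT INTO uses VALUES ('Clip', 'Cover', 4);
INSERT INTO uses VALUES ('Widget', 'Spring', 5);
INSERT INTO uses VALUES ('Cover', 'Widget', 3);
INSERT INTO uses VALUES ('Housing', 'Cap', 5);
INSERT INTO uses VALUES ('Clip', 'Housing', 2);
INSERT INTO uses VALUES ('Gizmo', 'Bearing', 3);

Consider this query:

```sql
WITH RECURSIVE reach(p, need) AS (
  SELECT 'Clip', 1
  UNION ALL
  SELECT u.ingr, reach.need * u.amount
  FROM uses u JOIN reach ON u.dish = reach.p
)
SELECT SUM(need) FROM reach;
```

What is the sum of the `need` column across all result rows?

1289

Base: (Clip, need=1).
Iteration 1: components of {Clip} -> Cover = 1*4 = 4, Housing = 1*2 = 2.
Iteration 2: components of {Cover,Housing} -> Cap = 2*5 = 10, Widget = 4*3 = 12.
Iteration 3: components of {Cap,Widget} -> Spring = 12*5 = 60.
Iteration 4: components of {Spring} -> Gizmo = 60*5 = 300.
Iteration 5: components of {Gizmo} -> Bearing = 300*3 = 900.
Iteration 6: no further components; recursion stops.
SUM(need) = 1 + 2 + 4 + 10 + 12 + 60 + 300 + 900 = 1289.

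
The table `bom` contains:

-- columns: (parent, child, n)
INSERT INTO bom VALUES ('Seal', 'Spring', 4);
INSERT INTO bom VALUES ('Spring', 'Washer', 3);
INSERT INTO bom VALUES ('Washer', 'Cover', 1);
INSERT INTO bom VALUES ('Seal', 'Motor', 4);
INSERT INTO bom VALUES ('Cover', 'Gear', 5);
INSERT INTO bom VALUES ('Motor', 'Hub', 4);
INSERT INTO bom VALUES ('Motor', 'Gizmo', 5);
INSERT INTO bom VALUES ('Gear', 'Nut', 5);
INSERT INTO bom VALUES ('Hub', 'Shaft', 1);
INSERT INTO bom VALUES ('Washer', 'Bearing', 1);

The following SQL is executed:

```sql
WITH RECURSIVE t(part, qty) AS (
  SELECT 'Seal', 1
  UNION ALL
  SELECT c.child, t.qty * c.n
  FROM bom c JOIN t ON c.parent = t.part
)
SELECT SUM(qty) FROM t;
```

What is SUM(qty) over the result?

457

Base: (Seal, qty=1).
Iteration 1: components of {Seal} -> Motor = 1*4 = 4, Spring = 1*4 = 4.
Iteration 2: components of {Motor,Spring} -> Gizmo = 4*5 = 20, Hub = 4*4 = 16, Washer = 4*3 = 12.
Iteration 3: components of {Gizmo,Hub,Washer} -> Bearing = 12*1 = 12, Cover = 12*1 = 12, Shaft = 16*1 = 16.
Iteration 4: components of {Bearing,Cover,Shaft} -> Gear = 12*5 = 60.
Iteration 5: components of {Gear} -> Nut = 60*5 = 300.
Iteration 6: no further components; recursion stops.
SUM(qty) = 1 + 4 + 4 + 12 + 16 + 20 + 12 + 12 + 16 + 60 + 300 = 457.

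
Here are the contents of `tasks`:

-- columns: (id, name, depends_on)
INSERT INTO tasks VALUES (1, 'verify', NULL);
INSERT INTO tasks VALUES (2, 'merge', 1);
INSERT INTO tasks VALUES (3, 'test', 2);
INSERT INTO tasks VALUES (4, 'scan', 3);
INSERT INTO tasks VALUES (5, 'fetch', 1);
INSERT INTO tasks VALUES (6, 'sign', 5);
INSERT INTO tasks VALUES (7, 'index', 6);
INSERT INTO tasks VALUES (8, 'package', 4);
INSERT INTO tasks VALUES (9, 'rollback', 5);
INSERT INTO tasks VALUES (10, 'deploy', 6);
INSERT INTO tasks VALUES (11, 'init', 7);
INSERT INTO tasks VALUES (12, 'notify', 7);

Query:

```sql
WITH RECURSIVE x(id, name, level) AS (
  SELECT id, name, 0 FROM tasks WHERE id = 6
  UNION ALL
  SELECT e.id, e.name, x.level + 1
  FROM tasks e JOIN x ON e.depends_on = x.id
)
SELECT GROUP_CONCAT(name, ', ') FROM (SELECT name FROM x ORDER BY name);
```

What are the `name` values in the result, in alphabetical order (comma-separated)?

Base: id=6 (sign) at level 0.
Iteration 1: rows with depends_on in {6} -> index (id 7, level 1), deploy (id 10, level 1).
Iteration 2: rows with depends_on in {7,10} -> init (id 11, level 2), notify (id 12, level 2).
Iteration 3: no rows with depends_on in {11,12}; recursion stops.

deploy, index, init, notify, sign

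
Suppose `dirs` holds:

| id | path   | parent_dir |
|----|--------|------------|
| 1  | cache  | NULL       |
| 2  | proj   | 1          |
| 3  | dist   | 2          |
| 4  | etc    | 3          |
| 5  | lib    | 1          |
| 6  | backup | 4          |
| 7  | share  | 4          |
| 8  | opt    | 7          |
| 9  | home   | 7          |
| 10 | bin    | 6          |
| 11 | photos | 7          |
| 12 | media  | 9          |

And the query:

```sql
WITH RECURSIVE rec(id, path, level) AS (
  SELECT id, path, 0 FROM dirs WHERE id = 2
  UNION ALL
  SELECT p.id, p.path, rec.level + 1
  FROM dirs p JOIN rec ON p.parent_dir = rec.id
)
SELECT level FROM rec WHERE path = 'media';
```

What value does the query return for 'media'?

Base: id=2 (proj) at level 0.
Iteration 1: rows with parent_dir in {2} -> dist (id 3, level 1).
Iteration 2: rows with parent_dir in {3} -> etc (id 4, level 2).
Iteration 3: rows with parent_dir in {4} -> backup (id 6, level 3), share (id 7, level 3).
Iteration 4: rows with parent_dir in {6,7} -> opt (id 8, level 4), home (id 9, level 4), bin (id 10, level 4), photos (id 11, level 4).
Iteration 5: rows with parent_dir in {8,9,10,11} -> media (id 12, level 5).
Iteration 6: no rows with parent_dir in {12}; recursion stops.

5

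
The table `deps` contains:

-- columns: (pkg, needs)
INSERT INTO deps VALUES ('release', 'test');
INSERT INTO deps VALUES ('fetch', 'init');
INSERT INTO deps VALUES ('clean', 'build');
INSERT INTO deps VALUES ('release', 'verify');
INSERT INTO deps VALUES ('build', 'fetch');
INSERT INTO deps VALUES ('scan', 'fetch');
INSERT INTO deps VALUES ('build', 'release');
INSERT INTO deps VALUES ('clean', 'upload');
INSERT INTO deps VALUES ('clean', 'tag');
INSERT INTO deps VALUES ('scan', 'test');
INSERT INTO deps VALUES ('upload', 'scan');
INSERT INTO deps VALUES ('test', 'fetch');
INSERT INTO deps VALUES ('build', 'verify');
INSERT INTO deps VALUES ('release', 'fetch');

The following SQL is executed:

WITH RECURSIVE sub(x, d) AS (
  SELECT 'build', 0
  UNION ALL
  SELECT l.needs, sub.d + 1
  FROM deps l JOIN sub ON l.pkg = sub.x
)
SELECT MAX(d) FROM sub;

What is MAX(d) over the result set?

Base: (build, d=0).
Iteration 1: edges from {build} -> (fetch, d=1), (release, d=1), (verify, d=1).
Iteration 2: edges from {fetch,release,verify} -> (fetch, d=2), (init, d=2), (test, d=2), (verify, d=2).
Iteration 3: edges from {fetch,init,test,verify} -> (fetch, d=3), (init, d=3).
Iteration 4: edges from {fetch,init} -> (init, d=4).
Iteration 5: no outgoing edges from {init}; recursion stops.
d values: 0, 1, 1, 1, 2, 2, 2, 2, 3, 3, 4; the maximum is 4.

4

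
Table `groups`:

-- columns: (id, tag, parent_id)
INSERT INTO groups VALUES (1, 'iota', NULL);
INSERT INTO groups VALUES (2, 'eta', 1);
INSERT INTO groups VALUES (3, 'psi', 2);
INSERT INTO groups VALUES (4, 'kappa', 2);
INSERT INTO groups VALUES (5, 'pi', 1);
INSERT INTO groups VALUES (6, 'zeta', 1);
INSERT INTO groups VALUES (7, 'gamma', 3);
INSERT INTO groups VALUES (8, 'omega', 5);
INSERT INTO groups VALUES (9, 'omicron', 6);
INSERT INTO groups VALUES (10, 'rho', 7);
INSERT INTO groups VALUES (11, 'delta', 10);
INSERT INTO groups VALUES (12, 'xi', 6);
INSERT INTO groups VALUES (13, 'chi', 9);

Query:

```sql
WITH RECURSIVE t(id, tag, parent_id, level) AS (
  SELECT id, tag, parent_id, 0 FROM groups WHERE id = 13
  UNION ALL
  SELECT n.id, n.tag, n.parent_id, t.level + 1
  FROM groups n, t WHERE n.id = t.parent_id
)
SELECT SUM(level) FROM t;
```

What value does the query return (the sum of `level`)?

6

Base: id=13 (chi), parent_id=9, level 0.
Iteration 1: join on id=9 -> omicron (id 9, parent_id=6, level 1).
Iteration 2: join on id=6 -> zeta (id 6, parent_id=1, level 2).
Iteration 3: join on id=1 -> iota (id 1, parent_id=NULL, level 3).
Iteration 4: parent_id is NULL; no match; recursion stops.
SUM(level) = 0 + 1 + 2 + 3 = 6.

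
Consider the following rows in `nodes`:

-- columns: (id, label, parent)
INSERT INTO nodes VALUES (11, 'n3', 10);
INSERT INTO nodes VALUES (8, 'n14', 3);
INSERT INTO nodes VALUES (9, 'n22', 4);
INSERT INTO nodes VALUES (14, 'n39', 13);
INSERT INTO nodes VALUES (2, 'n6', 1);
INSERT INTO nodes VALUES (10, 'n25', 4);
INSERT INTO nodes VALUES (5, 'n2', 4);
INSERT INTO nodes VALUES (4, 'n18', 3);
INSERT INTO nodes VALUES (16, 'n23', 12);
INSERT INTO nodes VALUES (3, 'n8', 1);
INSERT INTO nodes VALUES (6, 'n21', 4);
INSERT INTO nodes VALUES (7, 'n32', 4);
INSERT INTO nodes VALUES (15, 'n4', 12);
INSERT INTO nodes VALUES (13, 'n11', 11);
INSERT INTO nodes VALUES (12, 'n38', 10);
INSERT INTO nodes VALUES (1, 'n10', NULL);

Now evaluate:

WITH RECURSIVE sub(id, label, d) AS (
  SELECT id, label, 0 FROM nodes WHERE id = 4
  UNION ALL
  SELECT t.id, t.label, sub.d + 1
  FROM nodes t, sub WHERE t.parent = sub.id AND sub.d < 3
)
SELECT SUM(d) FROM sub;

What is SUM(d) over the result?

Base: id=4 (n18) at d 0.
Iteration 1: rows with parent in {4} -> n2 (id 5, d 1), n21 (id 6, d 1), n32 (id 7, d 1), n22 (id 9, d 1), n25 (id 10, d 1).
Iteration 2: rows with parent in {5,6,7,9,10} -> n3 (id 11, d 2), n38 (id 12, d 2).
Iteration 3: rows with parent in {11,12} -> n11 (id 13, d 3), n4 (id 15, d 3), n23 (id 16, d 3).
Iteration 4: d < 3 fails for all current rows; recursion stops.
SUM(d) = 0 + 1 + 1 + 1 + 1 + 1 + 2 + 2 + 3 + 3 + 3 = 18.

18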